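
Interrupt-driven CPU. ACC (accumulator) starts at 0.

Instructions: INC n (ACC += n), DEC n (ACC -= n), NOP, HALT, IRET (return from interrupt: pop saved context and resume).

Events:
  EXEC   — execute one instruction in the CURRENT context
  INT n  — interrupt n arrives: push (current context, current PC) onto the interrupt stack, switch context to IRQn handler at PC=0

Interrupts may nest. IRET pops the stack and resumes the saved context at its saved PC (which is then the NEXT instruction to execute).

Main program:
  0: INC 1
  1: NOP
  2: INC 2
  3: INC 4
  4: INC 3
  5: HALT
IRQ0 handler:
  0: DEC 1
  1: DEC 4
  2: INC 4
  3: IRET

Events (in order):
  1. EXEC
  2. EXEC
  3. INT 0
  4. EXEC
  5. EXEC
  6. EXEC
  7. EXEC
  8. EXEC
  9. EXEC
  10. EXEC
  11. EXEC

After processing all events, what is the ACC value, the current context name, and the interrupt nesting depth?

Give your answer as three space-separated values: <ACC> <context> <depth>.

Event 1 (EXEC): [MAIN] PC=0: INC 1 -> ACC=1
Event 2 (EXEC): [MAIN] PC=1: NOP
Event 3 (INT 0): INT 0 arrives: push (MAIN, PC=2), enter IRQ0 at PC=0 (depth now 1)
Event 4 (EXEC): [IRQ0] PC=0: DEC 1 -> ACC=0
Event 5 (EXEC): [IRQ0] PC=1: DEC 4 -> ACC=-4
Event 6 (EXEC): [IRQ0] PC=2: INC 4 -> ACC=0
Event 7 (EXEC): [IRQ0] PC=3: IRET -> resume MAIN at PC=2 (depth now 0)
Event 8 (EXEC): [MAIN] PC=2: INC 2 -> ACC=2
Event 9 (EXEC): [MAIN] PC=3: INC 4 -> ACC=6
Event 10 (EXEC): [MAIN] PC=4: INC 3 -> ACC=9
Event 11 (EXEC): [MAIN] PC=5: HALT

Answer: 9 MAIN 0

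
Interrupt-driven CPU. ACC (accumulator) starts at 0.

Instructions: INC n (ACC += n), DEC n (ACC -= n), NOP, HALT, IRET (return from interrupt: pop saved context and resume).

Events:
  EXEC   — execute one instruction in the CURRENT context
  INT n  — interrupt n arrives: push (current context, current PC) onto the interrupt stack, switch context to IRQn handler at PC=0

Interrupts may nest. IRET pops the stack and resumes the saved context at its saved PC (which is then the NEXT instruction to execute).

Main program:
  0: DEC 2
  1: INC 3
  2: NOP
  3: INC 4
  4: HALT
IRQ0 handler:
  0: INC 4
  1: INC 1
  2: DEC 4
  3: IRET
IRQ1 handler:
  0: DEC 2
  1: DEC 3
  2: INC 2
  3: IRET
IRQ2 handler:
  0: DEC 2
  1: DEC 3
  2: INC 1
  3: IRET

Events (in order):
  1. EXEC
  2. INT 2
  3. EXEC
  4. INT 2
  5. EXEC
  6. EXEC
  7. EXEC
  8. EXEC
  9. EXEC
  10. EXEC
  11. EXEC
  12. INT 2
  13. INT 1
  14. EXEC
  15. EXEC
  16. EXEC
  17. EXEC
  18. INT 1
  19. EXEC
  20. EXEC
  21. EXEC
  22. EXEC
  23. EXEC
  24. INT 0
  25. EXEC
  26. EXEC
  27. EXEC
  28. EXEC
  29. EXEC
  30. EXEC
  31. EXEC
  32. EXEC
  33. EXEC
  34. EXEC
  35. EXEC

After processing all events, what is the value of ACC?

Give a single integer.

Answer: -12

Derivation:
Event 1 (EXEC): [MAIN] PC=0: DEC 2 -> ACC=-2
Event 2 (INT 2): INT 2 arrives: push (MAIN, PC=1), enter IRQ2 at PC=0 (depth now 1)
Event 3 (EXEC): [IRQ2] PC=0: DEC 2 -> ACC=-4
Event 4 (INT 2): INT 2 arrives: push (IRQ2, PC=1), enter IRQ2 at PC=0 (depth now 2)
Event 5 (EXEC): [IRQ2] PC=0: DEC 2 -> ACC=-6
Event 6 (EXEC): [IRQ2] PC=1: DEC 3 -> ACC=-9
Event 7 (EXEC): [IRQ2] PC=2: INC 1 -> ACC=-8
Event 8 (EXEC): [IRQ2] PC=3: IRET -> resume IRQ2 at PC=1 (depth now 1)
Event 9 (EXEC): [IRQ2] PC=1: DEC 3 -> ACC=-11
Event 10 (EXEC): [IRQ2] PC=2: INC 1 -> ACC=-10
Event 11 (EXEC): [IRQ2] PC=3: IRET -> resume MAIN at PC=1 (depth now 0)
Event 12 (INT 2): INT 2 arrives: push (MAIN, PC=1), enter IRQ2 at PC=0 (depth now 1)
Event 13 (INT 1): INT 1 arrives: push (IRQ2, PC=0), enter IRQ1 at PC=0 (depth now 2)
Event 14 (EXEC): [IRQ1] PC=0: DEC 2 -> ACC=-12
Event 15 (EXEC): [IRQ1] PC=1: DEC 3 -> ACC=-15
Event 16 (EXEC): [IRQ1] PC=2: INC 2 -> ACC=-13
Event 17 (EXEC): [IRQ1] PC=3: IRET -> resume IRQ2 at PC=0 (depth now 1)
Event 18 (INT 1): INT 1 arrives: push (IRQ2, PC=0), enter IRQ1 at PC=0 (depth now 2)
Event 19 (EXEC): [IRQ1] PC=0: DEC 2 -> ACC=-15
Event 20 (EXEC): [IRQ1] PC=1: DEC 3 -> ACC=-18
Event 21 (EXEC): [IRQ1] PC=2: INC 2 -> ACC=-16
Event 22 (EXEC): [IRQ1] PC=3: IRET -> resume IRQ2 at PC=0 (depth now 1)
Event 23 (EXEC): [IRQ2] PC=0: DEC 2 -> ACC=-18
Event 24 (INT 0): INT 0 arrives: push (IRQ2, PC=1), enter IRQ0 at PC=0 (depth now 2)
Event 25 (EXEC): [IRQ0] PC=0: INC 4 -> ACC=-14
Event 26 (EXEC): [IRQ0] PC=1: INC 1 -> ACC=-13
Event 27 (EXEC): [IRQ0] PC=2: DEC 4 -> ACC=-17
Event 28 (EXEC): [IRQ0] PC=3: IRET -> resume IRQ2 at PC=1 (depth now 1)
Event 29 (EXEC): [IRQ2] PC=1: DEC 3 -> ACC=-20
Event 30 (EXEC): [IRQ2] PC=2: INC 1 -> ACC=-19
Event 31 (EXEC): [IRQ2] PC=3: IRET -> resume MAIN at PC=1 (depth now 0)
Event 32 (EXEC): [MAIN] PC=1: INC 3 -> ACC=-16
Event 33 (EXEC): [MAIN] PC=2: NOP
Event 34 (EXEC): [MAIN] PC=3: INC 4 -> ACC=-12
Event 35 (EXEC): [MAIN] PC=4: HALT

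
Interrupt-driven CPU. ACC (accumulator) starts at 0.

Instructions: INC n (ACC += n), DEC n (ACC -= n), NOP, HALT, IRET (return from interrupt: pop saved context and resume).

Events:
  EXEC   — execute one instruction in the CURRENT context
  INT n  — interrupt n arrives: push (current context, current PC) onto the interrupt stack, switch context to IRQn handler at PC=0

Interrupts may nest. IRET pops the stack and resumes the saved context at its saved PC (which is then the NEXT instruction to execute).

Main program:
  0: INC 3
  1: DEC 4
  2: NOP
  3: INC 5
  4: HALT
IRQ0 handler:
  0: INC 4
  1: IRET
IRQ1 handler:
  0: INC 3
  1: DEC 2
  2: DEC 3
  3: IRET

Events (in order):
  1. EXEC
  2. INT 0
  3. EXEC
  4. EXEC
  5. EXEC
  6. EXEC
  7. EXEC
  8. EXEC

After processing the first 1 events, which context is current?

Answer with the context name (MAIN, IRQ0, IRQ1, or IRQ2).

Event 1 (EXEC): [MAIN] PC=0: INC 3 -> ACC=3

Answer: MAIN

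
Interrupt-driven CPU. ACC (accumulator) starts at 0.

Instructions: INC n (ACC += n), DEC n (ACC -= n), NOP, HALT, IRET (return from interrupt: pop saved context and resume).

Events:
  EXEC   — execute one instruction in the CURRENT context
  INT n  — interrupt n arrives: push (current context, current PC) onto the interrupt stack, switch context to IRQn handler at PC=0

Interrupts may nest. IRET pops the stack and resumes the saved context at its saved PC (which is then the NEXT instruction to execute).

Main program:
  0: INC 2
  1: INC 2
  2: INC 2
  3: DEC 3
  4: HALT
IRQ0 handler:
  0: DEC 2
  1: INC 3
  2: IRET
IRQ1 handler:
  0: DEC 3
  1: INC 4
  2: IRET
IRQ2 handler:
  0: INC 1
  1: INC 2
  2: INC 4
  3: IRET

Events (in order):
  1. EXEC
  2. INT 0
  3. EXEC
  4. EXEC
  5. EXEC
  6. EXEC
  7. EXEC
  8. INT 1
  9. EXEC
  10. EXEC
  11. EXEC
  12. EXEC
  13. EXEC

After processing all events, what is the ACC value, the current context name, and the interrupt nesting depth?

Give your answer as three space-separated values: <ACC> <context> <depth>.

Event 1 (EXEC): [MAIN] PC=0: INC 2 -> ACC=2
Event 2 (INT 0): INT 0 arrives: push (MAIN, PC=1), enter IRQ0 at PC=0 (depth now 1)
Event 3 (EXEC): [IRQ0] PC=0: DEC 2 -> ACC=0
Event 4 (EXEC): [IRQ0] PC=1: INC 3 -> ACC=3
Event 5 (EXEC): [IRQ0] PC=2: IRET -> resume MAIN at PC=1 (depth now 0)
Event 6 (EXEC): [MAIN] PC=1: INC 2 -> ACC=5
Event 7 (EXEC): [MAIN] PC=2: INC 2 -> ACC=7
Event 8 (INT 1): INT 1 arrives: push (MAIN, PC=3), enter IRQ1 at PC=0 (depth now 1)
Event 9 (EXEC): [IRQ1] PC=0: DEC 3 -> ACC=4
Event 10 (EXEC): [IRQ1] PC=1: INC 4 -> ACC=8
Event 11 (EXEC): [IRQ1] PC=2: IRET -> resume MAIN at PC=3 (depth now 0)
Event 12 (EXEC): [MAIN] PC=3: DEC 3 -> ACC=5
Event 13 (EXEC): [MAIN] PC=4: HALT

Answer: 5 MAIN 0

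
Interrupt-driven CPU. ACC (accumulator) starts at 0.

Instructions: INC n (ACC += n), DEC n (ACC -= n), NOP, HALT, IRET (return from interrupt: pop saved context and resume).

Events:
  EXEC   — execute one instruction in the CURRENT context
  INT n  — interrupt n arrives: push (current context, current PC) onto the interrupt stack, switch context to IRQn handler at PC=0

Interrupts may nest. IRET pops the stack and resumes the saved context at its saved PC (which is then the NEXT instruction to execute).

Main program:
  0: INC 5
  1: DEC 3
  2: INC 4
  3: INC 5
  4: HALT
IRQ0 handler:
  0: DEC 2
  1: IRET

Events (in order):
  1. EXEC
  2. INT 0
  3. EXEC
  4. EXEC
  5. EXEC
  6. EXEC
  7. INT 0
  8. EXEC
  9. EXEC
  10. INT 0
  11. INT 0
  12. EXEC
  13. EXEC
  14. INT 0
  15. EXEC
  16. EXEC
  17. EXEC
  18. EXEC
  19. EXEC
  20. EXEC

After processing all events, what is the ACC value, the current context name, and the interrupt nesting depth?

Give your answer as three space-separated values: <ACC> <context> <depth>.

Event 1 (EXEC): [MAIN] PC=0: INC 5 -> ACC=5
Event 2 (INT 0): INT 0 arrives: push (MAIN, PC=1), enter IRQ0 at PC=0 (depth now 1)
Event 3 (EXEC): [IRQ0] PC=0: DEC 2 -> ACC=3
Event 4 (EXEC): [IRQ0] PC=1: IRET -> resume MAIN at PC=1 (depth now 0)
Event 5 (EXEC): [MAIN] PC=1: DEC 3 -> ACC=0
Event 6 (EXEC): [MAIN] PC=2: INC 4 -> ACC=4
Event 7 (INT 0): INT 0 arrives: push (MAIN, PC=3), enter IRQ0 at PC=0 (depth now 1)
Event 8 (EXEC): [IRQ0] PC=0: DEC 2 -> ACC=2
Event 9 (EXEC): [IRQ0] PC=1: IRET -> resume MAIN at PC=3 (depth now 0)
Event 10 (INT 0): INT 0 arrives: push (MAIN, PC=3), enter IRQ0 at PC=0 (depth now 1)
Event 11 (INT 0): INT 0 arrives: push (IRQ0, PC=0), enter IRQ0 at PC=0 (depth now 2)
Event 12 (EXEC): [IRQ0] PC=0: DEC 2 -> ACC=0
Event 13 (EXEC): [IRQ0] PC=1: IRET -> resume IRQ0 at PC=0 (depth now 1)
Event 14 (INT 0): INT 0 arrives: push (IRQ0, PC=0), enter IRQ0 at PC=0 (depth now 2)
Event 15 (EXEC): [IRQ0] PC=0: DEC 2 -> ACC=-2
Event 16 (EXEC): [IRQ0] PC=1: IRET -> resume IRQ0 at PC=0 (depth now 1)
Event 17 (EXEC): [IRQ0] PC=0: DEC 2 -> ACC=-4
Event 18 (EXEC): [IRQ0] PC=1: IRET -> resume MAIN at PC=3 (depth now 0)
Event 19 (EXEC): [MAIN] PC=3: INC 5 -> ACC=1
Event 20 (EXEC): [MAIN] PC=4: HALT

Answer: 1 MAIN 0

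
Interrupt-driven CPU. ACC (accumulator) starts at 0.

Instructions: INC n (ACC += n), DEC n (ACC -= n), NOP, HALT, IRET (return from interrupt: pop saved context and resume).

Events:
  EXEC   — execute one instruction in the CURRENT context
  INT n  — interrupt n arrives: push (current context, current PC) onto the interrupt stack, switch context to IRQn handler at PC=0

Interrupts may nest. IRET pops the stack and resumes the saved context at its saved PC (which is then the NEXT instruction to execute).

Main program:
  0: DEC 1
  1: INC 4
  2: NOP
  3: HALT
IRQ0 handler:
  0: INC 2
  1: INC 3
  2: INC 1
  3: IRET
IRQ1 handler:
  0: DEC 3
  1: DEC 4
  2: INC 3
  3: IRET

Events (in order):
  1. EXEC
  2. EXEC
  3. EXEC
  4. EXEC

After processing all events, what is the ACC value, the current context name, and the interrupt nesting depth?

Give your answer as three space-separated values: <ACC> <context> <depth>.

Answer: 3 MAIN 0

Derivation:
Event 1 (EXEC): [MAIN] PC=0: DEC 1 -> ACC=-1
Event 2 (EXEC): [MAIN] PC=1: INC 4 -> ACC=3
Event 3 (EXEC): [MAIN] PC=2: NOP
Event 4 (EXEC): [MAIN] PC=3: HALT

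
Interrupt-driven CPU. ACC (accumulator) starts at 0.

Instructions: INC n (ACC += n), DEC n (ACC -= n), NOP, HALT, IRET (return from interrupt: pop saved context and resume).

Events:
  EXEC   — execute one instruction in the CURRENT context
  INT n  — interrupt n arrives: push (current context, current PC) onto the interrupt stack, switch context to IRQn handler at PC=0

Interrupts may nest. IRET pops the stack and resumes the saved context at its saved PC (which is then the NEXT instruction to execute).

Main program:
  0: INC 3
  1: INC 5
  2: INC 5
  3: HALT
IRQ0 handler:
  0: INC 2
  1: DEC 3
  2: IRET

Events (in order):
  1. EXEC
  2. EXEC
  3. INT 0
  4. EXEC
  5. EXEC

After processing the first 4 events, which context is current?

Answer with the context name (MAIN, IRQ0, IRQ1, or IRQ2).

Event 1 (EXEC): [MAIN] PC=0: INC 3 -> ACC=3
Event 2 (EXEC): [MAIN] PC=1: INC 5 -> ACC=8
Event 3 (INT 0): INT 0 arrives: push (MAIN, PC=2), enter IRQ0 at PC=0 (depth now 1)
Event 4 (EXEC): [IRQ0] PC=0: INC 2 -> ACC=10

Answer: IRQ0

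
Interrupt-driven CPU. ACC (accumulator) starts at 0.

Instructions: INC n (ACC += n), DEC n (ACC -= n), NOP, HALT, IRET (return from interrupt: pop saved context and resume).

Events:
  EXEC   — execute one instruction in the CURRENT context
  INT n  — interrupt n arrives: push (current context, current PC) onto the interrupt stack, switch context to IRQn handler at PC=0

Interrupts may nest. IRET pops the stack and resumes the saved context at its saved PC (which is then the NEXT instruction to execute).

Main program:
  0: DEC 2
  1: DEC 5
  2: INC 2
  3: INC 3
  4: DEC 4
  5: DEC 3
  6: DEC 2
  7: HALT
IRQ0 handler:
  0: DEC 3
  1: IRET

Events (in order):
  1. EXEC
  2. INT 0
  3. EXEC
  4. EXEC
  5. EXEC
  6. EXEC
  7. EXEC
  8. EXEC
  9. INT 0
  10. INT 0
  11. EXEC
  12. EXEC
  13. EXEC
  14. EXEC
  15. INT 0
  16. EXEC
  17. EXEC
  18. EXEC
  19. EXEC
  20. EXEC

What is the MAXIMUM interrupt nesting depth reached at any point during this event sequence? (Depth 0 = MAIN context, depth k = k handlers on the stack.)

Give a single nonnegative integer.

Event 1 (EXEC): [MAIN] PC=0: DEC 2 -> ACC=-2 [depth=0]
Event 2 (INT 0): INT 0 arrives: push (MAIN, PC=1), enter IRQ0 at PC=0 (depth now 1) [depth=1]
Event 3 (EXEC): [IRQ0] PC=0: DEC 3 -> ACC=-5 [depth=1]
Event 4 (EXEC): [IRQ0] PC=1: IRET -> resume MAIN at PC=1 (depth now 0) [depth=0]
Event 5 (EXEC): [MAIN] PC=1: DEC 5 -> ACC=-10 [depth=0]
Event 6 (EXEC): [MAIN] PC=2: INC 2 -> ACC=-8 [depth=0]
Event 7 (EXEC): [MAIN] PC=3: INC 3 -> ACC=-5 [depth=0]
Event 8 (EXEC): [MAIN] PC=4: DEC 4 -> ACC=-9 [depth=0]
Event 9 (INT 0): INT 0 arrives: push (MAIN, PC=5), enter IRQ0 at PC=0 (depth now 1) [depth=1]
Event 10 (INT 0): INT 0 arrives: push (IRQ0, PC=0), enter IRQ0 at PC=0 (depth now 2) [depth=2]
Event 11 (EXEC): [IRQ0] PC=0: DEC 3 -> ACC=-12 [depth=2]
Event 12 (EXEC): [IRQ0] PC=1: IRET -> resume IRQ0 at PC=0 (depth now 1) [depth=1]
Event 13 (EXEC): [IRQ0] PC=0: DEC 3 -> ACC=-15 [depth=1]
Event 14 (EXEC): [IRQ0] PC=1: IRET -> resume MAIN at PC=5 (depth now 0) [depth=0]
Event 15 (INT 0): INT 0 arrives: push (MAIN, PC=5), enter IRQ0 at PC=0 (depth now 1) [depth=1]
Event 16 (EXEC): [IRQ0] PC=0: DEC 3 -> ACC=-18 [depth=1]
Event 17 (EXEC): [IRQ0] PC=1: IRET -> resume MAIN at PC=5 (depth now 0) [depth=0]
Event 18 (EXEC): [MAIN] PC=5: DEC 3 -> ACC=-21 [depth=0]
Event 19 (EXEC): [MAIN] PC=6: DEC 2 -> ACC=-23 [depth=0]
Event 20 (EXEC): [MAIN] PC=7: HALT [depth=0]
Max depth observed: 2

Answer: 2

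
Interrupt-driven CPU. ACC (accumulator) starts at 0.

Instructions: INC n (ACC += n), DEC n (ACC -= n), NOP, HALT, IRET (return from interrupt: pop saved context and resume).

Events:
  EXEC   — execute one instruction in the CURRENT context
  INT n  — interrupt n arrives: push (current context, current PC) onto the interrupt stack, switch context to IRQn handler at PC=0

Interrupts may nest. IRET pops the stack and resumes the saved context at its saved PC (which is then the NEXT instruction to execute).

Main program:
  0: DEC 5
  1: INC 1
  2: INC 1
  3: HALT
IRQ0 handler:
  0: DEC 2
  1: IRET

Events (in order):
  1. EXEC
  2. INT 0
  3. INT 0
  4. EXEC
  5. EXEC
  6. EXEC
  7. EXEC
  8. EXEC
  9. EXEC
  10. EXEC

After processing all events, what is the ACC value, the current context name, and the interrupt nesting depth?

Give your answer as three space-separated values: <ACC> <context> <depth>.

Answer: -7 MAIN 0

Derivation:
Event 1 (EXEC): [MAIN] PC=0: DEC 5 -> ACC=-5
Event 2 (INT 0): INT 0 arrives: push (MAIN, PC=1), enter IRQ0 at PC=0 (depth now 1)
Event 3 (INT 0): INT 0 arrives: push (IRQ0, PC=0), enter IRQ0 at PC=0 (depth now 2)
Event 4 (EXEC): [IRQ0] PC=0: DEC 2 -> ACC=-7
Event 5 (EXEC): [IRQ0] PC=1: IRET -> resume IRQ0 at PC=0 (depth now 1)
Event 6 (EXEC): [IRQ0] PC=0: DEC 2 -> ACC=-9
Event 7 (EXEC): [IRQ0] PC=1: IRET -> resume MAIN at PC=1 (depth now 0)
Event 8 (EXEC): [MAIN] PC=1: INC 1 -> ACC=-8
Event 9 (EXEC): [MAIN] PC=2: INC 1 -> ACC=-7
Event 10 (EXEC): [MAIN] PC=3: HALT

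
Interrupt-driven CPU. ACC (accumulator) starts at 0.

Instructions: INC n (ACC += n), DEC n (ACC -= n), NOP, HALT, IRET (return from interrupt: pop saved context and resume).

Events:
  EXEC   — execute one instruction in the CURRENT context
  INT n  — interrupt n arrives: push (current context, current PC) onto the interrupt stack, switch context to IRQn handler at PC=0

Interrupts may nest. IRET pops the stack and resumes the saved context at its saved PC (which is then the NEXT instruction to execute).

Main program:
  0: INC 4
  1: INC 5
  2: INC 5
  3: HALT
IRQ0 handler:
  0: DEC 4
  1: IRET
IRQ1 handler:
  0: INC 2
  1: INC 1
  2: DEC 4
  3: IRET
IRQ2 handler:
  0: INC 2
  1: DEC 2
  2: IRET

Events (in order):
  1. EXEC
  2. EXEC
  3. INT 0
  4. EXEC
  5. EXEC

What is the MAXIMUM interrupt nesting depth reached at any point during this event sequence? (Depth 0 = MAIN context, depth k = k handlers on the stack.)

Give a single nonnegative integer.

Event 1 (EXEC): [MAIN] PC=0: INC 4 -> ACC=4 [depth=0]
Event 2 (EXEC): [MAIN] PC=1: INC 5 -> ACC=9 [depth=0]
Event 3 (INT 0): INT 0 arrives: push (MAIN, PC=2), enter IRQ0 at PC=0 (depth now 1) [depth=1]
Event 4 (EXEC): [IRQ0] PC=0: DEC 4 -> ACC=5 [depth=1]
Event 5 (EXEC): [IRQ0] PC=1: IRET -> resume MAIN at PC=2 (depth now 0) [depth=0]
Max depth observed: 1

Answer: 1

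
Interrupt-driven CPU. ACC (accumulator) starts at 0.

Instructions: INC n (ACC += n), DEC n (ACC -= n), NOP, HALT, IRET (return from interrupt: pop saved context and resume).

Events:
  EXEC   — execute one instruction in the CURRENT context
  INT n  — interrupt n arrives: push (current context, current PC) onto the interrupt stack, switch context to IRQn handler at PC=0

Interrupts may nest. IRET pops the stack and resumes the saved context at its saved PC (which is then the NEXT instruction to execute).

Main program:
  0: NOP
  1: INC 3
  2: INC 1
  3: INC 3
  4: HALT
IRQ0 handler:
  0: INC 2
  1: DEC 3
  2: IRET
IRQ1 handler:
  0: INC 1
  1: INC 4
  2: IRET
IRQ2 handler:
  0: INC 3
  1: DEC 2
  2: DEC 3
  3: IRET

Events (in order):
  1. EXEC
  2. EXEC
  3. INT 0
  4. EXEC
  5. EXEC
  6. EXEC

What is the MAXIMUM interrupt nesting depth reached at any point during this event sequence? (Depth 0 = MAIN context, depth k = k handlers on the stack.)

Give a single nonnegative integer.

Event 1 (EXEC): [MAIN] PC=0: NOP [depth=0]
Event 2 (EXEC): [MAIN] PC=1: INC 3 -> ACC=3 [depth=0]
Event 3 (INT 0): INT 0 arrives: push (MAIN, PC=2), enter IRQ0 at PC=0 (depth now 1) [depth=1]
Event 4 (EXEC): [IRQ0] PC=0: INC 2 -> ACC=5 [depth=1]
Event 5 (EXEC): [IRQ0] PC=1: DEC 3 -> ACC=2 [depth=1]
Event 6 (EXEC): [IRQ0] PC=2: IRET -> resume MAIN at PC=2 (depth now 0) [depth=0]
Max depth observed: 1

Answer: 1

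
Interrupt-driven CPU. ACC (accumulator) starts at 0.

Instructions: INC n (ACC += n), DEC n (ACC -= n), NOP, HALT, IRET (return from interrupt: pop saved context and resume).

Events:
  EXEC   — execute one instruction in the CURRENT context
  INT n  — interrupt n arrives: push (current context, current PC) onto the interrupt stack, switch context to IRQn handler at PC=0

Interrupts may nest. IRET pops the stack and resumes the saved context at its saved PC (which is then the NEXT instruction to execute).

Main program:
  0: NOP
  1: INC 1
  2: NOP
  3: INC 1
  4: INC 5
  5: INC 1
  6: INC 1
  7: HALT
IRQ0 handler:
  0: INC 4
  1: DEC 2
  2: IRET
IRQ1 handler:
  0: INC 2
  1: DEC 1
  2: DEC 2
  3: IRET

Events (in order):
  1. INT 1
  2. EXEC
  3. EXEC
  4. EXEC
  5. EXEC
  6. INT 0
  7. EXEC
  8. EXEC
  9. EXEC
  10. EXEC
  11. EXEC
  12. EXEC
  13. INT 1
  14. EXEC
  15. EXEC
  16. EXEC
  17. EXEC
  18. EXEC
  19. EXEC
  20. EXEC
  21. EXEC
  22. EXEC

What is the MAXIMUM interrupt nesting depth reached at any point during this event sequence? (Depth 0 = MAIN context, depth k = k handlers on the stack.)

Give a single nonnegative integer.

Answer: 1

Derivation:
Event 1 (INT 1): INT 1 arrives: push (MAIN, PC=0), enter IRQ1 at PC=0 (depth now 1) [depth=1]
Event 2 (EXEC): [IRQ1] PC=0: INC 2 -> ACC=2 [depth=1]
Event 3 (EXEC): [IRQ1] PC=1: DEC 1 -> ACC=1 [depth=1]
Event 4 (EXEC): [IRQ1] PC=2: DEC 2 -> ACC=-1 [depth=1]
Event 5 (EXEC): [IRQ1] PC=3: IRET -> resume MAIN at PC=0 (depth now 0) [depth=0]
Event 6 (INT 0): INT 0 arrives: push (MAIN, PC=0), enter IRQ0 at PC=0 (depth now 1) [depth=1]
Event 7 (EXEC): [IRQ0] PC=0: INC 4 -> ACC=3 [depth=1]
Event 8 (EXEC): [IRQ0] PC=1: DEC 2 -> ACC=1 [depth=1]
Event 9 (EXEC): [IRQ0] PC=2: IRET -> resume MAIN at PC=0 (depth now 0) [depth=0]
Event 10 (EXEC): [MAIN] PC=0: NOP [depth=0]
Event 11 (EXEC): [MAIN] PC=1: INC 1 -> ACC=2 [depth=0]
Event 12 (EXEC): [MAIN] PC=2: NOP [depth=0]
Event 13 (INT 1): INT 1 arrives: push (MAIN, PC=3), enter IRQ1 at PC=0 (depth now 1) [depth=1]
Event 14 (EXEC): [IRQ1] PC=0: INC 2 -> ACC=4 [depth=1]
Event 15 (EXEC): [IRQ1] PC=1: DEC 1 -> ACC=3 [depth=1]
Event 16 (EXEC): [IRQ1] PC=2: DEC 2 -> ACC=1 [depth=1]
Event 17 (EXEC): [IRQ1] PC=3: IRET -> resume MAIN at PC=3 (depth now 0) [depth=0]
Event 18 (EXEC): [MAIN] PC=3: INC 1 -> ACC=2 [depth=0]
Event 19 (EXEC): [MAIN] PC=4: INC 5 -> ACC=7 [depth=0]
Event 20 (EXEC): [MAIN] PC=5: INC 1 -> ACC=8 [depth=0]
Event 21 (EXEC): [MAIN] PC=6: INC 1 -> ACC=9 [depth=0]
Event 22 (EXEC): [MAIN] PC=7: HALT [depth=0]
Max depth observed: 1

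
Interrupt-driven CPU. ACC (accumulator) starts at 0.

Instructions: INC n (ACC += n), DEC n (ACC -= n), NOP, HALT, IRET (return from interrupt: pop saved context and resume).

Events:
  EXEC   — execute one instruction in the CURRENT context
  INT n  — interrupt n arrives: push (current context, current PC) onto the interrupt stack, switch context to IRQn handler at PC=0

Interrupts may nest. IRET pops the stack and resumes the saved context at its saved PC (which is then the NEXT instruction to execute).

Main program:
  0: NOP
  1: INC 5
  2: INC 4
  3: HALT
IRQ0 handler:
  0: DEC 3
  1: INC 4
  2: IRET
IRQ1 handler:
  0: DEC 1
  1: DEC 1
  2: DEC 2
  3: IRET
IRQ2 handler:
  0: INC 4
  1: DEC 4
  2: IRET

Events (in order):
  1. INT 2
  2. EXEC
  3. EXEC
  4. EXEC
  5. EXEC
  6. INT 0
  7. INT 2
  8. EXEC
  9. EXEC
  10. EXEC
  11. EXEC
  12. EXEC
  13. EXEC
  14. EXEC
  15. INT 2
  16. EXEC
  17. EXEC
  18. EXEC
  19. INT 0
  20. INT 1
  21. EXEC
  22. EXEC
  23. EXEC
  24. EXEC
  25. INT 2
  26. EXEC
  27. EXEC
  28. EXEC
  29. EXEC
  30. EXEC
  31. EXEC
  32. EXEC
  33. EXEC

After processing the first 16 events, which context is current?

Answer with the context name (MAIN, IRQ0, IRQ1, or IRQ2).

Event 1 (INT 2): INT 2 arrives: push (MAIN, PC=0), enter IRQ2 at PC=0 (depth now 1)
Event 2 (EXEC): [IRQ2] PC=0: INC 4 -> ACC=4
Event 3 (EXEC): [IRQ2] PC=1: DEC 4 -> ACC=0
Event 4 (EXEC): [IRQ2] PC=2: IRET -> resume MAIN at PC=0 (depth now 0)
Event 5 (EXEC): [MAIN] PC=0: NOP
Event 6 (INT 0): INT 0 arrives: push (MAIN, PC=1), enter IRQ0 at PC=0 (depth now 1)
Event 7 (INT 2): INT 2 arrives: push (IRQ0, PC=0), enter IRQ2 at PC=0 (depth now 2)
Event 8 (EXEC): [IRQ2] PC=0: INC 4 -> ACC=4
Event 9 (EXEC): [IRQ2] PC=1: DEC 4 -> ACC=0
Event 10 (EXEC): [IRQ2] PC=2: IRET -> resume IRQ0 at PC=0 (depth now 1)
Event 11 (EXEC): [IRQ0] PC=0: DEC 3 -> ACC=-3
Event 12 (EXEC): [IRQ0] PC=1: INC 4 -> ACC=1
Event 13 (EXEC): [IRQ0] PC=2: IRET -> resume MAIN at PC=1 (depth now 0)
Event 14 (EXEC): [MAIN] PC=1: INC 5 -> ACC=6
Event 15 (INT 2): INT 2 arrives: push (MAIN, PC=2), enter IRQ2 at PC=0 (depth now 1)
Event 16 (EXEC): [IRQ2] PC=0: INC 4 -> ACC=10

Answer: IRQ2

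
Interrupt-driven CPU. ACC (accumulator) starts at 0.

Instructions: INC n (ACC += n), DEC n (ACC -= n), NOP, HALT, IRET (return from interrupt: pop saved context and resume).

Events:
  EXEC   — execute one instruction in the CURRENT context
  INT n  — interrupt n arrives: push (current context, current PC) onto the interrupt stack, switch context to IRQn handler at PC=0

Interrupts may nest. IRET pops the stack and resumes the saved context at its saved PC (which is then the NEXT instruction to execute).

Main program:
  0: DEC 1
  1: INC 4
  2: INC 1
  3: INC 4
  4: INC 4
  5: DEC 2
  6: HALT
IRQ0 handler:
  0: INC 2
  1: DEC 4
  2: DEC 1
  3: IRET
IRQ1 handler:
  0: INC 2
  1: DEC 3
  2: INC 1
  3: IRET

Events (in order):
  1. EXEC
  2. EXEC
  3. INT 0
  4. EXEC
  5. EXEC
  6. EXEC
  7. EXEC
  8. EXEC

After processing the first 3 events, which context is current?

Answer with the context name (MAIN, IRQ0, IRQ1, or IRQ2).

Event 1 (EXEC): [MAIN] PC=0: DEC 1 -> ACC=-1
Event 2 (EXEC): [MAIN] PC=1: INC 4 -> ACC=3
Event 3 (INT 0): INT 0 arrives: push (MAIN, PC=2), enter IRQ0 at PC=0 (depth now 1)

Answer: IRQ0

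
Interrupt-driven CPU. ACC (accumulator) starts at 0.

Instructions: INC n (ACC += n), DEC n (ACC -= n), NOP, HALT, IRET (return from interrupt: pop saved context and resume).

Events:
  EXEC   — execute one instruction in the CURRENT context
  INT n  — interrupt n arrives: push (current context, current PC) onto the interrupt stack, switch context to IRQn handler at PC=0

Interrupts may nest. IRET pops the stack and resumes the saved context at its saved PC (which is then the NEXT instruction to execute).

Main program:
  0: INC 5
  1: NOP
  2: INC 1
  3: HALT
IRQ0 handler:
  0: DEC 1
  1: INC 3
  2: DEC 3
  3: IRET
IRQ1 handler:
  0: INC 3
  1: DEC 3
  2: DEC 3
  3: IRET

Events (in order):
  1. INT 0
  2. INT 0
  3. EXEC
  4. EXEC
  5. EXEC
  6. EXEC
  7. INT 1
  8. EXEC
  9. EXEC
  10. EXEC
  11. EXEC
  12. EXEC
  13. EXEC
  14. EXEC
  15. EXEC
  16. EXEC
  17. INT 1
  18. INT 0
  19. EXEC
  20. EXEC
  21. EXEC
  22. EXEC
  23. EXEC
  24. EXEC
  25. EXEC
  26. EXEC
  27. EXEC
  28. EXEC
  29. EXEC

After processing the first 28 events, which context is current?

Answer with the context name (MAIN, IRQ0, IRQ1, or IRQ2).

Event 1 (INT 0): INT 0 arrives: push (MAIN, PC=0), enter IRQ0 at PC=0 (depth now 1)
Event 2 (INT 0): INT 0 arrives: push (IRQ0, PC=0), enter IRQ0 at PC=0 (depth now 2)
Event 3 (EXEC): [IRQ0] PC=0: DEC 1 -> ACC=-1
Event 4 (EXEC): [IRQ0] PC=1: INC 3 -> ACC=2
Event 5 (EXEC): [IRQ0] PC=2: DEC 3 -> ACC=-1
Event 6 (EXEC): [IRQ0] PC=3: IRET -> resume IRQ0 at PC=0 (depth now 1)
Event 7 (INT 1): INT 1 arrives: push (IRQ0, PC=0), enter IRQ1 at PC=0 (depth now 2)
Event 8 (EXEC): [IRQ1] PC=0: INC 3 -> ACC=2
Event 9 (EXEC): [IRQ1] PC=1: DEC 3 -> ACC=-1
Event 10 (EXEC): [IRQ1] PC=2: DEC 3 -> ACC=-4
Event 11 (EXEC): [IRQ1] PC=3: IRET -> resume IRQ0 at PC=0 (depth now 1)
Event 12 (EXEC): [IRQ0] PC=0: DEC 1 -> ACC=-5
Event 13 (EXEC): [IRQ0] PC=1: INC 3 -> ACC=-2
Event 14 (EXEC): [IRQ0] PC=2: DEC 3 -> ACC=-5
Event 15 (EXEC): [IRQ0] PC=3: IRET -> resume MAIN at PC=0 (depth now 0)
Event 16 (EXEC): [MAIN] PC=0: INC 5 -> ACC=0
Event 17 (INT 1): INT 1 arrives: push (MAIN, PC=1), enter IRQ1 at PC=0 (depth now 1)
Event 18 (INT 0): INT 0 arrives: push (IRQ1, PC=0), enter IRQ0 at PC=0 (depth now 2)
Event 19 (EXEC): [IRQ0] PC=0: DEC 1 -> ACC=-1
Event 20 (EXEC): [IRQ0] PC=1: INC 3 -> ACC=2
Event 21 (EXEC): [IRQ0] PC=2: DEC 3 -> ACC=-1
Event 22 (EXEC): [IRQ0] PC=3: IRET -> resume IRQ1 at PC=0 (depth now 1)
Event 23 (EXEC): [IRQ1] PC=0: INC 3 -> ACC=2
Event 24 (EXEC): [IRQ1] PC=1: DEC 3 -> ACC=-1
Event 25 (EXEC): [IRQ1] PC=2: DEC 3 -> ACC=-4
Event 26 (EXEC): [IRQ1] PC=3: IRET -> resume MAIN at PC=1 (depth now 0)
Event 27 (EXEC): [MAIN] PC=1: NOP
Event 28 (EXEC): [MAIN] PC=2: INC 1 -> ACC=-3

Answer: MAIN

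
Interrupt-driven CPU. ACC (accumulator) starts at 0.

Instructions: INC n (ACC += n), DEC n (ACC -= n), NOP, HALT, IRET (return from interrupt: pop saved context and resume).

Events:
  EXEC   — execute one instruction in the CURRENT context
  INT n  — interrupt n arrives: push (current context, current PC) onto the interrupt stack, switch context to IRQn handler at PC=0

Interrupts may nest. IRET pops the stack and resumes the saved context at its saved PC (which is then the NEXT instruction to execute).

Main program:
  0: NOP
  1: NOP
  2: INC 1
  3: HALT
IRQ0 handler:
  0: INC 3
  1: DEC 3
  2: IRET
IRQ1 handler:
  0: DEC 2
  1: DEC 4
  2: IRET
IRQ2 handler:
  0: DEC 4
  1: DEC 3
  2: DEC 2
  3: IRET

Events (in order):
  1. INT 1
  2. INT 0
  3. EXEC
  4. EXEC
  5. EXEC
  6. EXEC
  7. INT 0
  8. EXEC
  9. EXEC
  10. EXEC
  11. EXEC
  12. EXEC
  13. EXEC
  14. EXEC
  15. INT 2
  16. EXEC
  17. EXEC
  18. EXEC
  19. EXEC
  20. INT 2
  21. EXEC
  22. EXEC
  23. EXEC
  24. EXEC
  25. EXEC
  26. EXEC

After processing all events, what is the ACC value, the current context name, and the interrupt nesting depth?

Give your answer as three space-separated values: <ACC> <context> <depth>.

Answer: -23 MAIN 0

Derivation:
Event 1 (INT 1): INT 1 arrives: push (MAIN, PC=0), enter IRQ1 at PC=0 (depth now 1)
Event 2 (INT 0): INT 0 arrives: push (IRQ1, PC=0), enter IRQ0 at PC=0 (depth now 2)
Event 3 (EXEC): [IRQ0] PC=0: INC 3 -> ACC=3
Event 4 (EXEC): [IRQ0] PC=1: DEC 3 -> ACC=0
Event 5 (EXEC): [IRQ0] PC=2: IRET -> resume IRQ1 at PC=0 (depth now 1)
Event 6 (EXEC): [IRQ1] PC=0: DEC 2 -> ACC=-2
Event 7 (INT 0): INT 0 arrives: push (IRQ1, PC=1), enter IRQ0 at PC=0 (depth now 2)
Event 8 (EXEC): [IRQ0] PC=0: INC 3 -> ACC=1
Event 9 (EXEC): [IRQ0] PC=1: DEC 3 -> ACC=-2
Event 10 (EXEC): [IRQ0] PC=2: IRET -> resume IRQ1 at PC=1 (depth now 1)
Event 11 (EXEC): [IRQ1] PC=1: DEC 4 -> ACC=-6
Event 12 (EXEC): [IRQ1] PC=2: IRET -> resume MAIN at PC=0 (depth now 0)
Event 13 (EXEC): [MAIN] PC=0: NOP
Event 14 (EXEC): [MAIN] PC=1: NOP
Event 15 (INT 2): INT 2 arrives: push (MAIN, PC=2), enter IRQ2 at PC=0 (depth now 1)
Event 16 (EXEC): [IRQ2] PC=0: DEC 4 -> ACC=-10
Event 17 (EXEC): [IRQ2] PC=1: DEC 3 -> ACC=-13
Event 18 (EXEC): [IRQ2] PC=2: DEC 2 -> ACC=-15
Event 19 (EXEC): [IRQ2] PC=3: IRET -> resume MAIN at PC=2 (depth now 0)
Event 20 (INT 2): INT 2 arrives: push (MAIN, PC=2), enter IRQ2 at PC=0 (depth now 1)
Event 21 (EXEC): [IRQ2] PC=0: DEC 4 -> ACC=-19
Event 22 (EXEC): [IRQ2] PC=1: DEC 3 -> ACC=-22
Event 23 (EXEC): [IRQ2] PC=2: DEC 2 -> ACC=-24
Event 24 (EXEC): [IRQ2] PC=3: IRET -> resume MAIN at PC=2 (depth now 0)
Event 25 (EXEC): [MAIN] PC=2: INC 1 -> ACC=-23
Event 26 (EXEC): [MAIN] PC=3: HALT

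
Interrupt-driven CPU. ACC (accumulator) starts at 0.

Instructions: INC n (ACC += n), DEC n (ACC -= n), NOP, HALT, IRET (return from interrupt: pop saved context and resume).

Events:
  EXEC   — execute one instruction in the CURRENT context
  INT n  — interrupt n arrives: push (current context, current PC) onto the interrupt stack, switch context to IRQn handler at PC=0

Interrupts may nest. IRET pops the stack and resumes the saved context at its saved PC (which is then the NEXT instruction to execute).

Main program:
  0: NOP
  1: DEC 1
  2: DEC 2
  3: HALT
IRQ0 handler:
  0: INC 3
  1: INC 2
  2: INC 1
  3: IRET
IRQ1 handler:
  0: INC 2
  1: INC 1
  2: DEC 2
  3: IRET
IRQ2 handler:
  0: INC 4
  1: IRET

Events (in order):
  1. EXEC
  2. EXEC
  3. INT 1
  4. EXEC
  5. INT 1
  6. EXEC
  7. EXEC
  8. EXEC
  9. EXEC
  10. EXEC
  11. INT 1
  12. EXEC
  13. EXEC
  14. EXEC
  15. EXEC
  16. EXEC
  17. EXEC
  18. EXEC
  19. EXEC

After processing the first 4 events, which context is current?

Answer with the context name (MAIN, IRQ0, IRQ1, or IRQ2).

Event 1 (EXEC): [MAIN] PC=0: NOP
Event 2 (EXEC): [MAIN] PC=1: DEC 1 -> ACC=-1
Event 3 (INT 1): INT 1 arrives: push (MAIN, PC=2), enter IRQ1 at PC=0 (depth now 1)
Event 4 (EXEC): [IRQ1] PC=0: INC 2 -> ACC=1

Answer: IRQ1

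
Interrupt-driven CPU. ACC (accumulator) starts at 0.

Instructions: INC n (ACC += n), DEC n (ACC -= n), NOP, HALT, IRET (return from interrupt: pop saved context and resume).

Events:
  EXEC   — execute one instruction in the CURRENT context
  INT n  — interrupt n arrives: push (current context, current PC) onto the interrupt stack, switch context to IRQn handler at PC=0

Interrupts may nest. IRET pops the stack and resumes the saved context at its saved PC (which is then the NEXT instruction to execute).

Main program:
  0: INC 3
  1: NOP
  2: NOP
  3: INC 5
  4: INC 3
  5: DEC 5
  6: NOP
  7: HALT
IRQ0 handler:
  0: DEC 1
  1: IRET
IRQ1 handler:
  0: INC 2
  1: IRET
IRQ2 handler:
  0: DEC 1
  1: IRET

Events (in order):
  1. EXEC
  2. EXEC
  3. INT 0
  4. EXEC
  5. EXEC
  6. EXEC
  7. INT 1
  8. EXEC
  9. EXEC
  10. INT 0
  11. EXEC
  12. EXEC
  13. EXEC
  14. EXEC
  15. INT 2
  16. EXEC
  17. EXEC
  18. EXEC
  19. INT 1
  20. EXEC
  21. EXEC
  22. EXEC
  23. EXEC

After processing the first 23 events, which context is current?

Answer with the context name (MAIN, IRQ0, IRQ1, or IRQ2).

Event 1 (EXEC): [MAIN] PC=0: INC 3 -> ACC=3
Event 2 (EXEC): [MAIN] PC=1: NOP
Event 3 (INT 0): INT 0 arrives: push (MAIN, PC=2), enter IRQ0 at PC=0 (depth now 1)
Event 4 (EXEC): [IRQ0] PC=0: DEC 1 -> ACC=2
Event 5 (EXEC): [IRQ0] PC=1: IRET -> resume MAIN at PC=2 (depth now 0)
Event 6 (EXEC): [MAIN] PC=2: NOP
Event 7 (INT 1): INT 1 arrives: push (MAIN, PC=3), enter IRQ1 at PC=0 (depth now 1)
Event 8 (EXEC): [IRQ1] PC=0: INC 2 -> ACC=4
Event 9 (EXEC): [IRQ1] PC=1: IRET -> resume MAIN at PC=3 (depth now 0)
Event 10 (INT 0): INT 0 arrives: push (MAIN, PC=3), enter IRQ0 at PC=0 (depth now 1)
Event 11 (EXEC): [IRQ0] PC=0: DEC 1 -> ACC=3
Event 12 (EXEC): [IRQ0] PC=1: IRET -> resume MAIN at PC=3 (depth now 0)
Event 13 (EXEC): [MAIN] PC=3: INC 5 -> ACC=8
Event 14 (EXEC): [MAIN] PC=4: INC 3 -> ACC=11
Event 15 (INT 2): INT 2 arrives: push (MAIN, PC=5), enter IRQ2 at PC=0 (depth now 1)
Event 16 (EXEC): [IRQ2] PC=0: DEC 1 -> ACC=10
Event 17 (EXEC): [IRQ2] PC=1: IRET -> resume MAIN at PC=5 (depth now 0)
Event 18 (EXEC): [MAIN] PC=5: DEC 5 -> ACC=5
Event 19 (INT 1): INT 1 arrives: push (MAIN, PC=6), enter IRQ1 at PC=0 (depth now 1)
Event 20 (EXEC): [IRQ1] PC=0: INC 2 -> ACC=7
Event 21 (EXEC): [IRQ1] PC=1: IRET -> resume MAIN at PC=6 (depth now 0)
Event 22 (EXEC): [MAIN] PC=6: NOP
Event 23 (EXEC): [MAIN] PC=7: HALT

Answer: MAIN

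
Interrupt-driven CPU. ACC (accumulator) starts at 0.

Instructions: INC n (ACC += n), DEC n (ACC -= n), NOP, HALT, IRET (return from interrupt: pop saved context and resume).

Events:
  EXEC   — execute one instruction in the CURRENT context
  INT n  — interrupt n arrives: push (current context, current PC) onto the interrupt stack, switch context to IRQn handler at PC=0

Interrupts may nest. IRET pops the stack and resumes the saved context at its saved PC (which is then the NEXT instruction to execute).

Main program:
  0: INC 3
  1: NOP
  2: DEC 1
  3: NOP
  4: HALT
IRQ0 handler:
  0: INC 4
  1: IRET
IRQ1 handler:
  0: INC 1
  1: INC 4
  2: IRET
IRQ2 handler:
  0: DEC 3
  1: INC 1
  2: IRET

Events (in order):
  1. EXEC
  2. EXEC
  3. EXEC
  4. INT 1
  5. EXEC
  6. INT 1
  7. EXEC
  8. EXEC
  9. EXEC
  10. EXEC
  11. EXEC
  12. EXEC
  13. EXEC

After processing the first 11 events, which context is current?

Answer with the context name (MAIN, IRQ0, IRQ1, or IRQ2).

Answer: MAIN

Derivation:
Event 1 (EXEC): [MAIN] PC=0: INC 3 -> ACC=3
Event 2 (EXEC): [MAIN] PC=1: NOP
Event 3 (EXEC): [MAIN] PC=2: DEC 1 -> ACC=2
Event 4 (INT 1): INT 1 arrives: push (MAIN, PC=3), enter IRQ1 at PC=0 (depth now 1)
Event 5 (EXEC): [IRQ1] PC=0: INC 1 -> ACC=3
Event 6 (INT 1): INT 1 arrives: push (IRQ1, PC=1), enter IRQ1 at PC=0 (depth now 2)
Event 7 (EXEC): [IRQ1] PC=0: INC 1 -> ACC=4
Event 8 (EXEC): [IRQ1] PC=1: INC 4 -> ACC=8
Event 9 (EXEC): [IRQ1] PC=2: IRET -> resume IRQ1 at PC=1 (depth now 1)
Event 10 (EXEC): [IRQ1] PC=1: INC 4 -> ACC=12
Event 11 (EXEC): [IRQ1] PC=2: IRET -> resume MAIN at PC=3 (depth now 0)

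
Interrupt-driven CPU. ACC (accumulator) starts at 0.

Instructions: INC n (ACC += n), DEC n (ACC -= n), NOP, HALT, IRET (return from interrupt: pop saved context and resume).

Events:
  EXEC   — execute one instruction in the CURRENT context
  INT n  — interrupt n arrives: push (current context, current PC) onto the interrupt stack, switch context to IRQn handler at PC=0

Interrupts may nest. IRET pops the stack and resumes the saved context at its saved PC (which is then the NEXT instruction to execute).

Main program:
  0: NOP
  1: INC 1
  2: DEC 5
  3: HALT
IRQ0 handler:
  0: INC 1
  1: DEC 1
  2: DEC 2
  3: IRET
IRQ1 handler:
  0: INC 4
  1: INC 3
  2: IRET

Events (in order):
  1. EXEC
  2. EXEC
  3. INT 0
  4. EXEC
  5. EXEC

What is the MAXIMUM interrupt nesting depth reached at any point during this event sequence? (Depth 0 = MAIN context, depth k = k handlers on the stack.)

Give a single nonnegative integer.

Answer: 1

Derivation:
Event 1 (EXEC): [MAIN] PC=0: NOP [depth=0]
Event 2 (EXEC): [MAIN] PC=1: INC 1 -> ACC=1 [depth=0]
Event 3 (INT 0): INT 0 arrives: push (MAIN, PC=2), enter IRQ0 at PC=0 (depth now 1) [depth=1]
Event 4 (EXEC): [IRQ0] PC=0: INC 1 -> ACC=2 [depth=1]
Event 5 (EXEC): [IRQ0] PC=1: DEC 1 -> ACC=1 [depth=1]
Max depth observed: 1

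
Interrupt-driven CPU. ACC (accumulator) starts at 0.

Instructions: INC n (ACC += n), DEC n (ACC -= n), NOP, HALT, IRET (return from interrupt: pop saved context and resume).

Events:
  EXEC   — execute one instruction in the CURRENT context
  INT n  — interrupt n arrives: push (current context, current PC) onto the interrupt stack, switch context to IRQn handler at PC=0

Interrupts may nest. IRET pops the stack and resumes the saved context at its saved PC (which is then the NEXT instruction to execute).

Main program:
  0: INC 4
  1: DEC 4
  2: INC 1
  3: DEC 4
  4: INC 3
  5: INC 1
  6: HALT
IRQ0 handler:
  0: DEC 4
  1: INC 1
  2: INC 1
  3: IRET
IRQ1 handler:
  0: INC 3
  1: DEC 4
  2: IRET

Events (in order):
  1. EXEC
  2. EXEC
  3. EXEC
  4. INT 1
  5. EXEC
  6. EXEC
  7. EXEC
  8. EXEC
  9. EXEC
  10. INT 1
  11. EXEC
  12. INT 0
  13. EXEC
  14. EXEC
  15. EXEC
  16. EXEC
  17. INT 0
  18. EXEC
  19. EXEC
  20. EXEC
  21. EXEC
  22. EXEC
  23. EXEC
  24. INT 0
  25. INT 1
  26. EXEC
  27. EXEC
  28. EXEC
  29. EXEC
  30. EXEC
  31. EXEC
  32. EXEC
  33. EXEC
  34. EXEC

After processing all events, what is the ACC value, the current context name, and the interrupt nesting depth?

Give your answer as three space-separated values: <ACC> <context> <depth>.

Event 1 (EXEC): [MAIN] PC=0: INC 4 -> ACC=4
Event 2 (EXEC): [MAIN] PC=1: DEC 4 -> ACC=0
Event 3 (EXEC): [MAIN] PC=2: INC 1 -> ACC=1
Event 4 (INT 1): INT 1 arrives: push (MAIN, PC=3), enter IRQ1 at PC=0 (depth now 1)
Event 5 (EXEC): [IRQ1] PC=0: INC 3 -> ACC=4
Event 6 (EXEC): [IRQ1] PC=1: DEC 4 -> ACC=0
Event 7 (EXEC): [IRQ1] PC=2: IRET -> resume MAIN at PC=3 (depth now 0)
Event 8 (EXEC): [MAIN] PC=3: DEC 4 -> ACC=-4
Event 9 (EXEC): [MAIN] PC=4: INC 3 -> ACC=-1
Event 10 (INT 1): INT 1 arrives: push (MAIN, PC=5), enter IRQ1 at PC=0 (depth now 1)
Event 11 (EXEC): [IRQ1] PC=0: INC 3 -> ACC=2
Event 12 (INT 0): INT 0 arrives: push (IRQ1, PC=1), enter IRQ0 at PC=0 (depth now 2)
Event 13 (EXEC): [IRQ0] PC=0: DEC 4 -> ACC=-2
Event 14 (EXEC): [IRQ0] PC=1: INC 1 -> ACC=-1
Event 15 (EXEC): [IRQ0] PC=2: INC 1 -> ACC=0
Event 16 (EXEC): [IRQ0] PC=3: IRET -> resume IRQ1 at PC=1 (depth now 1)
Event 17 (INT 0): INT 0 arrives: push (IRQ1, PC=1), enter IRQ0 at PC=0 (depth now 2)
Event 18 (EXEC): [IRQ0] PC=0: DEC 4 -> ACC=-4
Event 19 (EXEC): [IRQ0] PC=1: INC 1 -> ACC=-3
Event 20 (EXEC): [IRQ0] PC=2: INC 1 -> ACC=-2
Event 21 (EXEC): [IRQ0] PC=3: IRET -> resume IRQ1 at PC=1 (depth now 1)
Event 22 (EXEC): [IRQ1] PC=1: DEC 4 -> ACC=-6
Event 23 (EXEC): [IRQ1] PC=2: IRET -> resume MAIN at PC=5 (depth now 0)
Event 24 (INT 0): INT 0 arrives: push (MAIN, PC=5), enter IRQ0 at PC=0 (depth now 1)
Event 25 (INT 1): INT 1 arrives: push (IRQ0, PC=0), enter IRQ1 at PC=0 (depth now 2)
Event 26 (EXEC): [IRQ1] PC=0: INC 3 -> ACC=-3
Event 27 (EXEC): [IRQ1] PC=1: DEC 4 -> ACC=-7
Event 28 (EXEC): [IRQ1] PC=2: IRET -> resume IRQ0 at PC=0 (depth now 1)
Event 29 (EXEC): [IRQ0] PC=0: DEC 4 -> ACC=-11
Event 30 (EXEC): [IRQ0] PC=1: INC 1 -> ACC=-10
Event 31 (EXEC): [IRQ0] PC=2: INC 1 -> ACC=-9
Event 32 (EXEC): [IRQ0] PC=3: IRET -> resume MAIN at PC=5 (depth now 0)
Event 33 (EXEC): [MAIN] PC=5: INC 1 -> ACC=-8
Event 34 (EXEC): [MAIN] PC=6: HALT

Answer: -8 MAIN 0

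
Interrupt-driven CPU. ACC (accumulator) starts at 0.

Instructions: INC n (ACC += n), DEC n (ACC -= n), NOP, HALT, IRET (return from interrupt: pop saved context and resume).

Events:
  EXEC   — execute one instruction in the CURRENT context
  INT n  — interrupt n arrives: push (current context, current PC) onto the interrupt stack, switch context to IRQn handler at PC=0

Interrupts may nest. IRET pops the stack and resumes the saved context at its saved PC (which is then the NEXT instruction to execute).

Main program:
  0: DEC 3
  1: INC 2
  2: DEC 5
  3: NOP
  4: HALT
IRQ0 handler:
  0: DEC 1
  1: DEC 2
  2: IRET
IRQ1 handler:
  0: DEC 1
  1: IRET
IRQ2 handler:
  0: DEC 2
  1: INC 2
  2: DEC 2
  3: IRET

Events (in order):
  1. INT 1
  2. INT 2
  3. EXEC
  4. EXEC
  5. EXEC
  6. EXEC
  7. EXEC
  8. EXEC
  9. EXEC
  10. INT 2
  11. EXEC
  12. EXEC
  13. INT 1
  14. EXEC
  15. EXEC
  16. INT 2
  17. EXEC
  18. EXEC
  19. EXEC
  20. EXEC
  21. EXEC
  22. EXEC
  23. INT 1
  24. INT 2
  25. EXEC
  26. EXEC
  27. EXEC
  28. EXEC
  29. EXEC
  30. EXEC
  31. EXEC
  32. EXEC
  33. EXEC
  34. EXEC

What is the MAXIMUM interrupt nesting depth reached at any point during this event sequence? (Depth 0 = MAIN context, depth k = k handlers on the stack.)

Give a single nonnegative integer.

Answer: 2

Derivation:
Event 1 (INT 1): INT 1 arrives: push (MAIN, PC=0), enter IRQ1 at PC=0 (depth now 1) [depth=1]
Event 2 (INT 2): INT 2 arrives: push (IRQ1, PC=0), enter IRQ2 at PC=0 (depth now 2) [depth=2]
Event 3 (EXEC): [IRQ2] PC=0: DEC 2 -> ACC=-2 [depth=2]
Event 4 (EXEC): [IRQ2] PC=1: INC 2 -> ACC=0 [depth=2]
Event 5 (EXEC): [IRQ2] PC=2: DEC 2 -> ACC=-2 [depth=2]
Event 6 (EXEC): [IRQ2] PC=3: IRET -> resume IRQ1 at PC=0 (depth now 1) [depth=1]
Event 7 (EXEC): [IRQ1] PC=0: DEC 1 -> ACC=-3 [depth=1]
Event 8 (EXEC): [IRQ1] PC=1: IRET -> resume MAIN at PC=0 (depth now 0) [depth=0]
Event 9 (EXEC): [MAIN] PC=0: DEC 3 -> ACC=-6 [depth=0]
Event 10 (INT 2): INT 2 arrives: push (MAIN, PC=1), enter IRQ2 at PC=0 (depth now 1) [depth=1]
Event 11 (EXEC): [IRQ2] PC=0: DEC 2 -> ACC=-8 [depth=1]
Event 12 (EXEC): [IRQ2] PC=1: INC 2 -> ACC=-6 [depth=1]
Event 13 (INT 1): INT 1 arrives: push (IRQ2, PC=2), enter IRQ1 at PC=0 (depth now 2) [depth=2]
Event 14 (EXEC): [IRQ1] PC=0: DEC 1 -> ACC=-7 [depth=2]
Event 15 (EXEC): [IRQ1] PC=1: IRET -> resume IRQ2 at PC=2 (depth now 1) [depth=1]
Event 16 (INT 2): INT 2 arrives: push (IRQ2, PC=2), enter IRQ2 at PC=0 (depth now 2) [depth=2]
Event 17 (EXEC): [IRQ2] PC=0: DEC 2 -> ACC=-9 [depth=2]
Event 18 (EXEC): [IRQ2] PC=1: INC 2 -> ACC=-7 [depth=2]
Event 19 (EXEC): [IRQ2] PC=2: DEC 2 -> ACC=-9 [depth=2]
Event 20 (EXEC): [IRQ2] PC=3: IRET -> resume IRQ2 at PC=2 (depth now 1) [depth=1]
Event 21 (EXEC): [IRQ2] PC=2: DEC 2 -> ACC=-11 [depth=1]
Event 22 (EXEC): [IRQ2] PC=3: IRET -> resume MAIN at PC=1 (depth now 0) [depth=0]
Event 23 (INT 1): INT 1 arrives: push (MAIN, PC=1), enter IRQ1 at PC=0 (depth now 1) [depth=1]
Event 24 (INT 2): INT 2 arrives: push (IRQ1, PC=0), enter IRQ2 at PC=0 (depth now 2) [depth=2]
Event 25 (EXEC): [IRQ2] PC=0: DEC 2 -> ACC=-13 [depth=2]
Event 26 (EXEC): [IRQ2] PC=1: INC 2 -> ACC=-11 [depth=2]
Event 27 (EXEC): [IRQ2] PC=2: DEC 2 -> ACC=-13 [depth=2]
Event 28 (EXEC): [IRQ2] PC=3: IRET -> resume IRQ1 at PC=0 (depth now 1) [depth=1]
Event 29 (EXEC): [IRQ1] PC=0: DEC 1 -> ACC=-14 [depth=1]
Event 30 (EXEC): [IRQ1] PC=1: IRET -> resume MAIN at PC=1 (depth now 0) [depth=0]
Event 31 (EXEC): [MAIN] PC=1: INC 2 -> ACC=-12 [depth=0]
Event 32 (EXEC): [MAIN] PC=2: DEC 5 -> ACC=-17 [depth=0]
Event 33 (EXEC): [MAIN] PC=3: NOP [depth=0]
Event 34 (EXEC): [MAIN] PC=4: HALT [depth=0]
Max depth observed: 2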